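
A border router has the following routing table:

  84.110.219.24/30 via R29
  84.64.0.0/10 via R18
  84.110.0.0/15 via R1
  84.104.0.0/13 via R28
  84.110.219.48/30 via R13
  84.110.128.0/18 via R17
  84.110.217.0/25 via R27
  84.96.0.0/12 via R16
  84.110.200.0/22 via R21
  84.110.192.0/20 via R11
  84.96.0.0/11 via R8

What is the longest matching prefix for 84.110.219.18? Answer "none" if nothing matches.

Entries matching 84.110.219.18:
  84.64.0.0/10 (84.64.0.0 - 84.127.255.255)
  84.96.0.0/11 (84.96.0.0 - 84.127.255.255)
  84.96.0.0/12 (84.96.0.0 - 84.111.255.255)
  84.104.0.0/13 (84.104.0.0 - 84.111.255.255)
  84.110.0.0/15 (84.110.0.0 - 84.111.255.255)
Most specific is 84.110.0.0/15.

84.110.0.0/15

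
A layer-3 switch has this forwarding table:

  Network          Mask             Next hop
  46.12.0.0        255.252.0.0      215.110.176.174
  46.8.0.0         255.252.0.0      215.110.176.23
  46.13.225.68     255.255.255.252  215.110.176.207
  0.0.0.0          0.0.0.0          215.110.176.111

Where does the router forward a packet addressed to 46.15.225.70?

Routes whose prefix contains 46.15.225.70:
  0.0.0.0/0 (default, matches everything) -> 215.110.176.111
  46.12.0.0/14 (46.12.0.0 - 46.15.255.255) -> 215.110.176.174
More-specific entries that do NOT match:
  46.13.225.68/30 (46.13.225.68 - 46.13.225.71) does not contain 46.15.225.70
Longest matching prefix is /14 -> next hop 215.110.176.174.

215.110.176.174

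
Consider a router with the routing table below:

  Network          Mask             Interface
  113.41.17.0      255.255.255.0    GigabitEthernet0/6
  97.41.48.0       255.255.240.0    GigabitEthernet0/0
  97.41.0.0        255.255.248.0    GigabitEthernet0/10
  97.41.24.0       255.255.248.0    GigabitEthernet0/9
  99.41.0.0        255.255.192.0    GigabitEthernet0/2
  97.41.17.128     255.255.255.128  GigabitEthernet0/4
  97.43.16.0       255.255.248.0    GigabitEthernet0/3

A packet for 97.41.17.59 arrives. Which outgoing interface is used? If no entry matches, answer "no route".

No entry's prefix contains 97.41.17.59; there is no default route.

no route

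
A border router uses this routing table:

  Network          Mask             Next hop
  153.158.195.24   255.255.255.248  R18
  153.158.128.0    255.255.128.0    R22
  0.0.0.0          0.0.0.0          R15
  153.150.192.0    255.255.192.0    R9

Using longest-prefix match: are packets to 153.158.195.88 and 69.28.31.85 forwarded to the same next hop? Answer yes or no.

153.158.195.88: longest match 153.158.128.0/17 -> R22
69.28.31.85: longest match 0.0.0.0/0 -> R15

no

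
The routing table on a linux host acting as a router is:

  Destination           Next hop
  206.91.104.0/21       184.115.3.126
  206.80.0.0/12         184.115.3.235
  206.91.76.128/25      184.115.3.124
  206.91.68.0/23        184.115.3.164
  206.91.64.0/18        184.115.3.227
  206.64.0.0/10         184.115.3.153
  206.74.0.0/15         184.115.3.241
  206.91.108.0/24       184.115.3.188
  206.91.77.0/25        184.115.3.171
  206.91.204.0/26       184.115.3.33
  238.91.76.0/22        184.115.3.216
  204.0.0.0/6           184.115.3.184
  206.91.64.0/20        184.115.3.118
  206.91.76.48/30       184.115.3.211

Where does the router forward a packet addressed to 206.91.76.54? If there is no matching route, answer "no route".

Routes whose prefix contains 206.91.76.54:
  204.0.0.0/6 (204.0.0.0 - 207.255.255.255) -> 184.115.3.184
  206.64.0.0/10 (206.64.0.0 - 206.127.255.255) -> 184.115.3.153
  206.80.0.0/12 (206.80.0.0 - 206.95.255.255) -> 184.115.3.235
  206.91.64.0/18 (206.91.64.0 - 206.91.127.255) -> 184.115.3.227
  206.91.64.0/20 (206.91.64.0 - 206.91.79.255) -> 184.115.3.118
More-specific entries that do NOT match:
  206.91.76.48/30 (206.91.76.48 - 206.91.76.51) does not contain 206.91.76.54
  206.91.204.0/26 (206.91.204.0 - 206.91.204.63) does not contain 206.91.76.54
  206.91.76.128/25 (206.91.76.128 - 206.91.76.255) does not contain 206.91.76.54
  206.91.77.0/25 (206.91.77.0 - 206.91.77.127) does not contain 206.91.76.54
  206.91.108.0/24 (206.91.108.0 - 206.91.108.255) does not contain 206.91.76.54
  206.91.68.0/23 (206.91.68.0 - 206.91.69.255) does not contain 206.91.76.54
  238.91.76.0/22 (238.91.76.0 - 238.91.79.255) does not contain 206.91.76.54
  206.91.104.0/21 (206.91.104.0 - 206.91.111.255) does not contain 206.91.76.54
Longest matching prefix is /20 -> next hop 184.115.3.118.

184.115.3.118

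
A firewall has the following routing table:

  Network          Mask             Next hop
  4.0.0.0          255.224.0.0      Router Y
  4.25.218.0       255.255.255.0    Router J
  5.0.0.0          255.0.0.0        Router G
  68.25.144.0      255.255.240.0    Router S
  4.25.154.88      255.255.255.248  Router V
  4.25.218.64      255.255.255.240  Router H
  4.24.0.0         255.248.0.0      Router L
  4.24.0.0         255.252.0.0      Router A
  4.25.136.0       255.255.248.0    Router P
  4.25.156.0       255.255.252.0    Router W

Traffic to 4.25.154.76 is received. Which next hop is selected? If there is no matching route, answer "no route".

Routes whose prefix contains 4.25.154.76:
  4.0.0.0/11 (4.0.0.0 - 4.31.255.255) -> Router Y
  4.24.0.0/13 (4.24.0.0 - 4.31.255.255) -> Router L
  4.24.0.0/14 (4.24.0.0 - 4.27.255.255) -> Router A
More-specific entries that do NOT match:
  4.25.154.88/29 (4.25.154.88 - 4.25.154.95) does not contain 4.25.154.76
  4.25.218.64/28 (4.25.218.64 - 4.25.218.79) does not contain 4.25.154.76
  4.25.218.0/24 (4.25.218.0 - 4.25.218.255) does not contain 4.25.154.76
  4.25.156.0/22 (4.25.156.0 - 4.25.159.255) does not contain 4.25.154.76
  4.25.136.0/21 (4.25.136.0 - 4.25.143.255) does not contain 4.25.154.76
  68.25.144.0/20 (68.25.144.0 - 68.25.159.255) does not contain 4.25.154.76
Longest matching prefix is /14 -> next hop Router A.

Router A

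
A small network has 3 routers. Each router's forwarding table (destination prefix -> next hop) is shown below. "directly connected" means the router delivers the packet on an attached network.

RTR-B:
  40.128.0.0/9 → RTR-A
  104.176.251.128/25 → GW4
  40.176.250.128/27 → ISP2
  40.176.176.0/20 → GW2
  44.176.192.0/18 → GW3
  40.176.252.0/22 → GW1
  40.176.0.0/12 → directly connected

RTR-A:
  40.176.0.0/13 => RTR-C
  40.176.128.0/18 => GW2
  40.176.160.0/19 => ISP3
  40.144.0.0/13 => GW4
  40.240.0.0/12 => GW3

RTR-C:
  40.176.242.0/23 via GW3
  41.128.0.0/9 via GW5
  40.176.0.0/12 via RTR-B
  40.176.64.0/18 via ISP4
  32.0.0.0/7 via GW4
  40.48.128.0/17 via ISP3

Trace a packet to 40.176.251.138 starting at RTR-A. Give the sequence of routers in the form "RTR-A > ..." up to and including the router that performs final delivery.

RTR-A > RTR-C > RTR-B

At RTR-A: longest match for 40.176.251.138 is 40.176.0.0/13 -> RTR-C
At RTR-C: longest match for 40.176.251.138 is 40.176.0.0/12 -> RTR-B
At RTR-B: longest match for 40.176.251.138 is 40.176.0.0/12 -> directly connected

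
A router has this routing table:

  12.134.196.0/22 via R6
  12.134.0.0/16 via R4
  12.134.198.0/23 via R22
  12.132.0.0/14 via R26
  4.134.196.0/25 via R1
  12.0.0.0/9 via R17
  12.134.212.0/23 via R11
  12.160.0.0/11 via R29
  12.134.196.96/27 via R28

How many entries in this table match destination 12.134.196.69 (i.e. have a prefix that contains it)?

Prefixes containing 12.134.196.69:
  12.132.0.0/14 (12.132.0.0 - 12.135.255.255)
  12.134.0.0/16 (12.134.0.0 - 12.134.255.255)
  12.134.196.0/22 (12.134.196.0 - 12.134.199.255)
Total matching entries: 3.

3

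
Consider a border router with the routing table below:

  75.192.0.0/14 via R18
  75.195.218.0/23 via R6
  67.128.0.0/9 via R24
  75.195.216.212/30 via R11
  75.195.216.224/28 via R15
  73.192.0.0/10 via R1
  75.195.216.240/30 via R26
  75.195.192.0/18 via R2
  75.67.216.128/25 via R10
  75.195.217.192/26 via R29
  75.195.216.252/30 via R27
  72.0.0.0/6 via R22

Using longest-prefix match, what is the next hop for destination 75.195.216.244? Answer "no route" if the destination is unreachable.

Routes whose prefix contains 75.195.216.244:
  72.0.0.0/6 (72.0.0.0 - 75.255.255.255) -> R22
  75.192.0.0/14 (75.192.0.0 - 75.195.255.255) -> R18
  75.195.192.0/18 (75.195.192.0 - 75.195.255.255) -> R2
More-specific entries that do NOT match:
  75.195.216.212/30 (75.195.216.212 - 75.195.216.215) does not contain 75.195.216.244
  75.195.216.240/30 (75.195.216.240 - 75.195.216.243) does not contain 75.195.216.244
  75.195.216.252/30 (75.195.216.252 - 75.195.216.255) does not contain 75.195.216.244
  75.195.216.224/28 (75.195.216.224 - 75.195.216.239) does not contain 75.195.216.244
  75.195.217.192/26 (75.195.217.192 - 75.195.217.255) does not contain 75.195.216.244
  75.67.216.128/25 (75.67.216.128 - 75.67.216.255) does not contain 75.195.216.244
  75.195.218.0/23 (75.195.218.0 - 75.195.219.255) does not contain 75.195.216.244
Longest matching prefix is /18 -> next hop R2.

R2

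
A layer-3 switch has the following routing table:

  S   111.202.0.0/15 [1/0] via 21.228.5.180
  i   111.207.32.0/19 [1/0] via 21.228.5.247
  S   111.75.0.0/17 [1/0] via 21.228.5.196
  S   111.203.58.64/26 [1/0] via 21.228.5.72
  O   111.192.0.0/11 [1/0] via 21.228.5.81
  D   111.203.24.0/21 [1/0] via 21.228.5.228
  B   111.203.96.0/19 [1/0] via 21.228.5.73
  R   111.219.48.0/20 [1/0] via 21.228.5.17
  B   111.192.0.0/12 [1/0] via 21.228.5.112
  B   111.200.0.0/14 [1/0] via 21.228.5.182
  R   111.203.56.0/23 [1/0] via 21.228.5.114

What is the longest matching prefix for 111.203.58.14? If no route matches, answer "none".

Entries matching 111.203.58.14:
  111.192.0.0/11 (111.192.0.0 - 111.223.255.255)
  111.192.0.0/12 (111.192.0.0 - 111.207.255.255)
  111.200.0.0/14 (111.200.0.0 - 111.203.255.255)
  111.202.0.0/15 (111.202.0.0 - 111.203.255.255)
Most specific is 111.202.0.0/15.

111.202.0.0/15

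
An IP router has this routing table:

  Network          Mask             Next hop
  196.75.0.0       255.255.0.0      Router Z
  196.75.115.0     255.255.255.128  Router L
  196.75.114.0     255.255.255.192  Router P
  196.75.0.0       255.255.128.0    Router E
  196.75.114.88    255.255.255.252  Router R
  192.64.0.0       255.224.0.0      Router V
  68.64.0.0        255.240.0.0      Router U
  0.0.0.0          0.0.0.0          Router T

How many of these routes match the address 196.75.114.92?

Prefixes containing 196.75.114.92:
  0.0.0.0/0 (default, matches everything)
  196.75.0.0/16 (196.75.0.0 - 196.75.255.255)
  196.75.0.0/17 (196.75.0.0 - 196.75.127.255)
Total matching entries: 3.

3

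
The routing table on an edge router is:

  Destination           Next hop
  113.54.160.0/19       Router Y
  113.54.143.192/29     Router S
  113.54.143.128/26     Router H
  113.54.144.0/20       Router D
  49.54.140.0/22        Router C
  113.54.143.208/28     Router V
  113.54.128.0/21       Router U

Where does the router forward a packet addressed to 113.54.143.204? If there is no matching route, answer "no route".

No entry's prefix contains 113.54.143.204; there is no default route.

no route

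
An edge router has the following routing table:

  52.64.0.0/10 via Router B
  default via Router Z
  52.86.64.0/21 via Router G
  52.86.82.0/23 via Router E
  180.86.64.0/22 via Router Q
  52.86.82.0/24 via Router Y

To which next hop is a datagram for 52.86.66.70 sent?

Routes whose prefix contains 52.86.66.70:
  0.0.0.0/0 (default, matches everything) -> Router Z
  52.64.0.0/10 (52.64.0.0 - 52.127.255.255) -> Router B
  52.86.64.0/21 (52.86.64.0 - 52.86.71.255) -> Router G
More-specific entries that do NOT match:
  52.86.82.0/24 (52.86.82.0 - 52.86.82.255) does not contain 52.86.66.70
  52.86.82.0/23 (52.86.82.0 - 52.86.83.255) does not contain 52.86.66.70
  180.86.64.0/22 (180.86.64.0 - 180.86.67.255) does not contain 52.86.66.70
Longest matching prefix is /21 -> next hop Router G.

Router G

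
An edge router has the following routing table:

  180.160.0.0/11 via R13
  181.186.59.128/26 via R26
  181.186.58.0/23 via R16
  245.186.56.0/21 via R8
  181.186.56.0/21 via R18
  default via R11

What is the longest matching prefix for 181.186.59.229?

Entries matching 181.186.59.229:
  0.0.0.0/0 (default, matches everything)
  181.186.56.0/21 (181.186.56.0 - 181.186.63.255)
  181.186.58.0/23 (181.186.58.0 - 181.186.59.255)
Most specific is 181.186.58.0/23.

181.186.58.0/23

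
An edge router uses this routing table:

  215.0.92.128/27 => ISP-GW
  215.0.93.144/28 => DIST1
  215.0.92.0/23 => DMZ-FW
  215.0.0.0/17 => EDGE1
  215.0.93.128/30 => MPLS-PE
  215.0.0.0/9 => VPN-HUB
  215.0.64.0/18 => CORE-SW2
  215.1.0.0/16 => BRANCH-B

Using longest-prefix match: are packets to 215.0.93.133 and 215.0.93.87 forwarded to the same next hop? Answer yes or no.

yes

215.0.93.133: longest match 215.0.92.0/23 -> DMZ-FW
215.0.93.87: longest match 215.0.92.0/23 -> DMZ-FW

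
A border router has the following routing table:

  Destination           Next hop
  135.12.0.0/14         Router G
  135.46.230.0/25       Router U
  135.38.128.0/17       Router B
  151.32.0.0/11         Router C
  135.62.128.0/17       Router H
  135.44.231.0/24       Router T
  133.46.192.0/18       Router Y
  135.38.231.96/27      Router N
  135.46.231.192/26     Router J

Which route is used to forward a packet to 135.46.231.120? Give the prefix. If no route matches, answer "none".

135.46.231.120 is outside every listed prefix and there is no default route.

none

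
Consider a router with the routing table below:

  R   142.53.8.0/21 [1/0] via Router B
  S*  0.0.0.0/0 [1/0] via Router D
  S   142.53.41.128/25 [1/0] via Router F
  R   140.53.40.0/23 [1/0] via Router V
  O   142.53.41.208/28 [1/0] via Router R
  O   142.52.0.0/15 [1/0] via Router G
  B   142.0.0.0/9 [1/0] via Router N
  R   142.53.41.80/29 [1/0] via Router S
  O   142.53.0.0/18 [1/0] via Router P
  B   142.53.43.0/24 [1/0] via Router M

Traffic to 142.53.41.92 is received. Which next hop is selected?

Router P

Routes whose prefix contains 142.53.41.92:
  0.0.0.0/0 (default, matches everything) -> Router D
  142.0.0.0/9 (142.0.0.0 - 142.127.255.255) -> Router N
  142.52.0.0/15 (142.52.0.0 - 142.53.255.255) -> Router G
  142.53.0.0/18 (142.53.0.0 - 142.53.63.255) -> Router P
More-specific entries that do NOT match:
  142.53.41.80/29 (142.53.41.80 - 142.53.41.87) does not contain 142.53.41.92
  142.53.41.208/28 (142.53.41.208 - 142.53.41.223) does not contain 142.53.41.92
  142.53.41.128/25 (142.53.41.128 - 142.53.41.255) does not contain 142.53.41.92
  142.53.43.0/24 (142.53.43.0 - 142.53.43.255) does not contain 142.53.41.92
  140.53.40.0/23 (140.53.40.0 - 140.53.41.255) does not contain 142.53.41.92
  142.53.8.0/21 (142.53.8.0 - 142.53.15.255) does not contain 142.53.41.92
Longest matching prefix is /18 -> next hop Router P.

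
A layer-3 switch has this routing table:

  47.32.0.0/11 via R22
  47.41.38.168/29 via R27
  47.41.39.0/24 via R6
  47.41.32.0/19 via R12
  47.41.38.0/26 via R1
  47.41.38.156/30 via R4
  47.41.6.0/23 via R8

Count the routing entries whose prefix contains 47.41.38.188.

Prefixes containing 47.41.38.188:
  47.32.0.0/11 (47.32.0.0 - 47.63.255.255)
  47.41.32.0/19 (47.41.32.0 - 47.41.63.255)
Total matching entries: 2.

2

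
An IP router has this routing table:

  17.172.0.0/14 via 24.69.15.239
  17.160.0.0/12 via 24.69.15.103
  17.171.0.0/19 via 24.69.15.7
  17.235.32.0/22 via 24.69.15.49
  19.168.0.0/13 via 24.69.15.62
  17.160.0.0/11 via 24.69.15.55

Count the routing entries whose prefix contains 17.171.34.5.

2

Prefixes containing 17.171.34.5:
  17.160.0.0/11 (17.160.0.0 - 17.191.255.255)
  17.160.0.0/12 (17.160.0.0 - 17.175.255.255)
Total matching entries: 2.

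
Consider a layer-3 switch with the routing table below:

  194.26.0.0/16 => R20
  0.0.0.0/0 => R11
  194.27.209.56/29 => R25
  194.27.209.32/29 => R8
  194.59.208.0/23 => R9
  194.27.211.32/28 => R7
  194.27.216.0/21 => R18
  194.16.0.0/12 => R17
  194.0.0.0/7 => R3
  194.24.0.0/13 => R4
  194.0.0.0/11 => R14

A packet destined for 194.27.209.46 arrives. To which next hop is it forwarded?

R4

Routes whose prefix contains 194.27.209.46:
  0.0.0.0/0 (default, matches everything) -> R11
  194.0.0.0/7 (194.0.0.0 - 195.255.255.255) -> R3
  194.0.0.0/11 (194.0.0.0 - 194.31.255.255) -> R14
  194.16.0.0/12 (194.16.0.0 - 194.31.255.255) -> R17
  194.24.0.0/13 (194.24.0.0 - 194.31.255.255) -> R4
More-specific entries that do NOT match:
  194.27.209.56/29 (194.27.209.56 - 194.27.209.63) does not contain 194.27.209.46
  194.27.209.32/29 (194.27.209.32 - 194.27.209.39) does not contain 194.27.209.46
  194.27.211.32/28 (194.27.211.32 - 194.27.211.47) does not contain 194.27.209.46
  194.59.208.0/23 (194.59.208.0 - 194.59.209.255) does not contain 194.27.209.46
  194.27.216.0/21 (194.27.216.0 - 194.27.223.255) does not contain 194.27.209.46
  194.26.0.0/16 (194.26.0.0 - 194.26.255.255) does not contain 194.27.209.46
Longest matching prefix is /13 -> next hop R4.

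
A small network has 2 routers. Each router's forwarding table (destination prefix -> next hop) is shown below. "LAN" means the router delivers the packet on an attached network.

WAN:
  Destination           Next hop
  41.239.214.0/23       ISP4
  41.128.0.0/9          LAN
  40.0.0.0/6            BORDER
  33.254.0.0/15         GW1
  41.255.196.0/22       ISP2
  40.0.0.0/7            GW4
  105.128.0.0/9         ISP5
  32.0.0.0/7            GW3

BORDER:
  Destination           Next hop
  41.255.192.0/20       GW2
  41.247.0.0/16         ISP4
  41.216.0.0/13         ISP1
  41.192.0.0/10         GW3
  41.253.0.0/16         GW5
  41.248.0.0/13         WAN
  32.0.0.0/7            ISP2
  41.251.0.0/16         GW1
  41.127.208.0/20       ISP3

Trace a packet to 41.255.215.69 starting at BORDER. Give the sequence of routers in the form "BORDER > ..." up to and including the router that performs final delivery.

At BORDER: longest match for 41.255.215.69 is 41.248.0.0/13 -> WAN
At WAN: longest match for 41.255.215.69 is 41.128.0.0/9 -> LAN

BORDER > WAN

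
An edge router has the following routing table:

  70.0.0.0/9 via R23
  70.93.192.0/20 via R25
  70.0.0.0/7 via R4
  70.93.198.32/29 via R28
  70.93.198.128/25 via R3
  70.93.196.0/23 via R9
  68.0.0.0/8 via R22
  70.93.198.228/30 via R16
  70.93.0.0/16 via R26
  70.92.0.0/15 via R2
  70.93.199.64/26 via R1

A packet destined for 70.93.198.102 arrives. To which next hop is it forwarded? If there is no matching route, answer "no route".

R25

Routes whose prefix contains 70.93.198.102:
  70.0.0.0/7 (70.0.0.0 - 71.255.255.255) -> R4
  70.0.0.0/9 (70.0.0.0 - 70.127.255.255) -> R23
  70.92.0.0/15 (70.92.0.0 - 70.93.255.255) -> R2
  70.93.0.0/16 (70.93.0.0 - 70.93.255.255) -> R26
  70.93.192.0/20 (70.93.192.0 - 70.93.207.255) -> R25
More-specific entries that do NOT match:
  70.93.198.228/30 (70.93.198.228 - 70.93.198.231) does not contain 70.93.198.102
  70.93.198.32/29 (70.93.198.32 - 70.93.198.39) does not contain 70.93.198.102
  70.93.199.64/26 (70.93.199.64 - 70.93.199.127) does not contain 70.93.198.102
  70.93.198.128/25 (70.93.198.128 - 70.93.198.255) does not contain 70.93.198.102
  70.93.196.0/23 (70.93.196.0 - 70.93.197.255) does not contain 70.93.198.102
Longest matching prefix is /20 -> next hop R25.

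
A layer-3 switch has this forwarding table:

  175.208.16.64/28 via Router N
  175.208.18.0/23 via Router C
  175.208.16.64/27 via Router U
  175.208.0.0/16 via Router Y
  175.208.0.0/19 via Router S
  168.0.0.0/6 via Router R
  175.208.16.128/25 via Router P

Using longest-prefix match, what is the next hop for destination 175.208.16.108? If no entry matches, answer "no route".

Router S

Routes whose prefix contains 175.208.16.108:
  175.208.0.0/16 (175.208.0.0 - 175.208.255.255) -> Router Y
  175.208.0.0/19 (175.208.0.0 - 175.208.31.255) -> Router S
More-specific entries that do NOT match:
  175.208.16.64/28 (175.208.16.64 - 175.208.16.79) does not contain 175.208.16.108
  175.208.16.64/27 (175.208.16.64 - 175.208.16.95) does not contain 175.208.16.108
  175.208.16.128/25 (175.208.16.128 - 175.208.16.255) does not contain 175.208.16.108
  175.208.18.0/23 (175.208.18.0 - 175.208.19.255) does not contain 175.208.16.108
Longest matching prefix is /19 -> next hop Router S.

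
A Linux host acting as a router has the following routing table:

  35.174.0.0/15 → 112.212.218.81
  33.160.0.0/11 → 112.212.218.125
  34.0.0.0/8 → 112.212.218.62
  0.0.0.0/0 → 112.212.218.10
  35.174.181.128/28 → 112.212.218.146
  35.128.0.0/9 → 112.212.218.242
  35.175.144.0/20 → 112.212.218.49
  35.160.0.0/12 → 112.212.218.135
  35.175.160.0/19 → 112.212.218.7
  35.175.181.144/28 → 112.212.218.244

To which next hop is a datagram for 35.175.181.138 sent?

Routes whose prefix contains 35.175.181.138:
  0.0.0.0/0 (default, matches everything) -> 112.212.218.10
  35.128.0.0/9 (35.128.0.0 - 35.255.255.255) -> 112.212.218.242
  35.160.0.0/12 (35.160.0.0 - 35.175.255.255) -> 112.212.218.135
  35.174.0.0/15 (35.174.0.0 - 35.175.255.255) -> 112.212.218.81
  35.175.160.0/19 (35.175.160.0 - 35.175.191.255) -> 112.212.218.7
More-specific entries that do NOT match:
  35.174.181.128/28 (35.174.181.128 - 35.174.181.143) does not contain 35.175.181.138
  35.175.181.144/28 (35.175.181.144 - 35.175.181.159) does not contain 35.175.181.138
  35.175.144.0/20 (35.175.144.0 - 35.175.159.255) does not contain 35.175.181.138
Longest matching prefix is /19 -> next hop 112.212.218.7.

112.212.218.7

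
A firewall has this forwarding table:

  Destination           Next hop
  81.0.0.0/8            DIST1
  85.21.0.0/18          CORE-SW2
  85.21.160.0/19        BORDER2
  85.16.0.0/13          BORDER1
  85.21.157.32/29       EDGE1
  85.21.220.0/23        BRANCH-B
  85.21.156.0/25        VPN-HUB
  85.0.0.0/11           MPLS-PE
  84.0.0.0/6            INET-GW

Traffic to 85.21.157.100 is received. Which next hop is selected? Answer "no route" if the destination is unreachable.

BORDER1

Routes whose prefix contains 85.21.157.100:
  84.0.0.0/6 (84.0.0.0 - 87.255.255.255) -> INET-GW
  85.0.0.0/11 (85.0.0.0 - 85.31.255.255) -> MPLS-PE
  85.16.0.0/13 (85.16.0.0 - 85.23.255.255) -> BORDER1
More-specific entries that do NOT match:
  85.21.157.32/29 (85.21.157.32 - 85.21.157.39) does not contain 85.21.157.100
  85.21.156.0/25 (85.21.156.0 - 85.21.156.127) does not contain 85.21.157.100
  85.21.220.0/23 (85.21.220.0 - 85.21.221.255) does not contain 85.21.157.100
  85.21.160.0/19 (85.21.160.0 - 85.21.191.255) does not contain 85.21.157.100
  85.21.0.0/18 (85.21.0.0 - 85.21.63.255) does not contain 85.21.157.100
Longest matching prefix is /13 -> next hop BORDER1.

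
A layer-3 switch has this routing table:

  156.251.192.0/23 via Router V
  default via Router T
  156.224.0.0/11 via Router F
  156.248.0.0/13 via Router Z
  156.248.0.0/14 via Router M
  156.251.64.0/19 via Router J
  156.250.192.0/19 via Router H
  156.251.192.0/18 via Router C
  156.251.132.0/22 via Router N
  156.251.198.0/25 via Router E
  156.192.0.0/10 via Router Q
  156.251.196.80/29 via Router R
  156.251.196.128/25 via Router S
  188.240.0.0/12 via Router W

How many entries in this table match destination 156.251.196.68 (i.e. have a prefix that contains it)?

Prefixes containing 156.251.196.68:
  0.0.0.0/0 (default, matches everything)
  156.192.0.0/10 (156.192.0.0 - 156.255.255.255)
  156.224.0.0/11 (156.224.0.0 - 156.255.255.255)
  156.248.0.0/13 (156.248.0.0 - 156.255.255.255)
  156.248.0.0/14 (156.248.0.0 - 156.251.255.255)
  156.251.192.0/18 (156.251.192.0 - 156.251.255.255)
Total matching entries: 6.

6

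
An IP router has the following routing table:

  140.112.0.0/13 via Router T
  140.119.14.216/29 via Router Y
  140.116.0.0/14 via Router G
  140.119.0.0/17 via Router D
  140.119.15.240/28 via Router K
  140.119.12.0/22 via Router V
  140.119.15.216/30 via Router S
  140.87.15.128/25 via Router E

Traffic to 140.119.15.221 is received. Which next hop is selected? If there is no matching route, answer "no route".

Router V

Routes whose prefix contains 140.119.15.221:
  140.112.0.0/13 (140.112.0.0 - 140.119.255.255) -> Router T
  140.116.0.0/14 (140.116.0.0 - 140.119.255.255) -> Router G
  140.119.0.0/17 (140.119.0.0 - 140.119.127.255) -> Router D
  140.119.12.0/22 (140.119.12.0 - 140.119.15.255) -> Router V
More-specific entries that do NOT match:
  140.119.15.216/30 (140.119.15.216 - 140.119.15.219) does not contain 140.119.15.221
  140.119.14.216/29 (140.119.14.216 - 140.119.14.223) does not contain 140.119.15.221
  140.119.15.240/28 (140.119.15.240 - 140.119.15.255) does not contain 140.119.15.221
  140.87.15.128/25 (140.87.15.128 - 140.87.15.255) does not contain 140.119.15.221
Longest matching prefix is /22 -> next hop Router V.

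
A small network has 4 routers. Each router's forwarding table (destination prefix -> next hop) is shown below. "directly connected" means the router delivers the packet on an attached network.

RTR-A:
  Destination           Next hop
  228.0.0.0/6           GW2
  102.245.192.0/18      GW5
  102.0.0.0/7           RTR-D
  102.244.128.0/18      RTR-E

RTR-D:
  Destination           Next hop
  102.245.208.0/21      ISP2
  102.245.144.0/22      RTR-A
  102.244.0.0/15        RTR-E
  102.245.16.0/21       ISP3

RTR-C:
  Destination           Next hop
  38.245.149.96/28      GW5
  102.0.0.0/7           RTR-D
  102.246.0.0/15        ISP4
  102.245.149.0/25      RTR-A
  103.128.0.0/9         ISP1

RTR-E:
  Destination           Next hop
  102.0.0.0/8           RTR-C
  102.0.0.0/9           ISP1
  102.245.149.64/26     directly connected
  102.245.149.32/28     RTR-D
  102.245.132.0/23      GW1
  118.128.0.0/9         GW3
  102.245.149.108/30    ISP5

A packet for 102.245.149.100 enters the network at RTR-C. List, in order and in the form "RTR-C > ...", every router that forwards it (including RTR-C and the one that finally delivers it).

RTR-C > RTR-A > RTR-D > RTR-E

At RTR-C: longest match for 102.245.149.100 is 102.245.149.0/25 -> RTR-A
At RTR-A: longest match for 102.245.149.100 is 102.0.0.0/7 -> RTR-D
At RTR-D: longest match for 102.245.149.100 is 102.244.0.0/15 -> RTR-E
At RTR-E: longest match for 102.245.149.100 is 102.245.149.64/26 -> directly connected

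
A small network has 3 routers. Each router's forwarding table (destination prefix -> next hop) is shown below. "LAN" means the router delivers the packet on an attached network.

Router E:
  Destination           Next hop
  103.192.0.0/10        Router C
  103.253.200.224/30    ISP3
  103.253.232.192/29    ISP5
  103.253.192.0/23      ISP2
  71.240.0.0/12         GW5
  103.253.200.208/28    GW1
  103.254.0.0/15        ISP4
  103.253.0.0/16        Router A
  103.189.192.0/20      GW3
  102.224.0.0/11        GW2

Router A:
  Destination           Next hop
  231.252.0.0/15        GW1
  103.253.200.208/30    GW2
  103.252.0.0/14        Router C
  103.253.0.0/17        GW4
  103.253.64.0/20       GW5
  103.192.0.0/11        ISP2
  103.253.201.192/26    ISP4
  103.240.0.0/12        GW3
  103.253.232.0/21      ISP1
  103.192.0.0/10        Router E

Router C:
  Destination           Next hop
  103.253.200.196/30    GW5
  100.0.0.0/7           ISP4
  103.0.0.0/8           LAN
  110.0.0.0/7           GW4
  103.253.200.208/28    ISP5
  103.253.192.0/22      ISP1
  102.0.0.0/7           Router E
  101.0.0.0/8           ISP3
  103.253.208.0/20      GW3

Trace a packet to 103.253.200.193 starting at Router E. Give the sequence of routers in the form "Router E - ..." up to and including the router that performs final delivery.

At Router E: longest match for 103.253.200.193 is 103.253.0.0/16 -> Router A
At Router A: longest match for 103.253.200.193 is 103.252.0.0/14 -> Router C
At Router C: longest match for 103.253.200.193 is 103.0.0.0/8 -> LAN

Router E - Router A - Router C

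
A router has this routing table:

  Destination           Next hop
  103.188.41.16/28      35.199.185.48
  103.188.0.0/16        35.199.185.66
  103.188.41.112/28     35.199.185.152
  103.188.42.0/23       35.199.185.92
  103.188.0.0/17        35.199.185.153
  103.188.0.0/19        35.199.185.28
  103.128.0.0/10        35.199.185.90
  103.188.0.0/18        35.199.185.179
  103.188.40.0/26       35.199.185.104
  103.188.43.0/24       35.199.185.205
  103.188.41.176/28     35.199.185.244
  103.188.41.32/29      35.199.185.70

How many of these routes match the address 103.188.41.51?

Prefixes containing 103.188.41.51:
  103.128.0.0/10 (103.128.0.0 - 103.191.255.255)
  103.188.0.0/16 (103.188.0.0 - 103.188.255.255)
  103.188.0.0/17 (103.188.0.0 - 103.188.127.255)
  103.188.0.0/18 (103.188.0.0 - 103.188.63.255)
Total matching entries: 4.

4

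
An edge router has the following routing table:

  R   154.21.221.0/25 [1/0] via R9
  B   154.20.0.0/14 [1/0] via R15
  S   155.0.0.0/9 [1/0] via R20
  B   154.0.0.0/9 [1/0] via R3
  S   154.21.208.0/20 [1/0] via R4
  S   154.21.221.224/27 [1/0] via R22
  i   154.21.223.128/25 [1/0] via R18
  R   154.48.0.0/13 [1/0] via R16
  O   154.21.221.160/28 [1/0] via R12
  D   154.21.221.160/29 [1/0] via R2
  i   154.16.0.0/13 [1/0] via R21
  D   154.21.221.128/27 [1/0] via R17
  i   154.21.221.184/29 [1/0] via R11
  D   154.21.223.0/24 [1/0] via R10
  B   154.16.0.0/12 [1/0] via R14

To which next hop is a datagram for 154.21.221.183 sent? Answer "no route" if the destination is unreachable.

R4

Routes whose prefix contains 154.21.221.183:
  154.0.0.0/9 (154.0.0.0 - 154.127.255.255) -> R3
  154.16.0.0/12 (154.16.0.0 - 154.31.255.255) -> R14
  154.16.0.0/13 (154.16.0.0 - 154.23.255.255) -> R21
  154.20.0.0/14 (154.20.0.0 - 154.23.255.255) -> R15
  154.21.208.0/20 (154.21.208.0 - 154.21.223.255) -> R4
More-specific entries that do NOT match:
  154.21.221.160/29 (154.21.221.160 - 154.21.221.167) does not contain 154.21.221.183
  154.21.221.184/29 (154.21.221.184 - 154.21.221.191) does not contain 154.21.221.183
  154.21.221.160/28 (154.21.221.160 - 154.21.221.175) does not contain 154.21.221.183
  154.21.221.224/27 (154.21.221.224 - 154.21.221.255) does not contain 154.21.221.183
  154.21.221.128/27 (154.21.221.128 - 154.21.221.159) does not contain 154.21.221.183
  154.21.221.0/25 (154.21.221.0 - 154.21.221.127) does not contain 154.21.221.183
  154.21.223.128/25 (154.21.223.128 - 154.21.223.255) does not contain 154.21.221.183
  154.21.223.0/24 (154.21.223.0 - 154.21.223.255) does not contain 154.21.221.183
Longest matching prefix is /20 -> next hop R4.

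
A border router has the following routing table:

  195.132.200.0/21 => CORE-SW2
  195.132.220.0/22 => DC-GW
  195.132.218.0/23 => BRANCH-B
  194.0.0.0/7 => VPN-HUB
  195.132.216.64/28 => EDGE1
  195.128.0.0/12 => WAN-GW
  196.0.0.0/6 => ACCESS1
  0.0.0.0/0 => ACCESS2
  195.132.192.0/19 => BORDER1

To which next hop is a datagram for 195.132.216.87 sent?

BORDER1

Routes whose prefix contains 195.132.216.87:
  0.0.0.0/0 (default, matches everything) -> ACCESS2
  194.0.0.0/7 (194.0.0.0 - 195.255.255.255) -> VPN-HUB
  195.128.0.0/12 (195.128.0.0 - 195.143.255.255) -> WAN-GW
  195.132.192.0/19 (195.132.192.0 - 195.132.223.255) -> BORDER1
More-specific entries that do NOT match:
  195.132.216.64/28 (195.132.216.64 - 195.132.216.79) does not contain 195.132.216.87
  195.132.218.0/23 (195.132.218.0 - 195.132.219.255) does not contain 195.132.216.87
  195.132.220.0/22 (195.132.220.0 - 195.132.223.255) does not contain 195.132.216.87
  195.132.200.0/21 (195.132.200.0 - 195.132.207.255) does not contain 195.132.216.87
Longest matching prefix is /19 -> next hop BORDER1.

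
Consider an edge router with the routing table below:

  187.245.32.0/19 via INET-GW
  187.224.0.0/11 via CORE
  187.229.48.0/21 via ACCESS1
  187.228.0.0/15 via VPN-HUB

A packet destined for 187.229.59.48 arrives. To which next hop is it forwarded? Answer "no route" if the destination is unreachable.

Routes whose prefix contains 187.229.59.48:
  187.224.0.0/11 (187.224.0.0 - 187.255.255.255) -> CORE
  187.228.0.0/15 (187.228.0.0 - 187.229.255.255) -> VPN-HUB
More-specific entries that do NOT match:
  187.229.48.0/21 (187.229.48.0 - 187.229.55.255) does not contain 187.229.59.48
  187.245.32.0/19 (187.245.32.0 - 187.245.63.255) does not contain 187.229.59.48
Longest matching prefix is /15 -> next hop VPN-HUB.

VPN-HUB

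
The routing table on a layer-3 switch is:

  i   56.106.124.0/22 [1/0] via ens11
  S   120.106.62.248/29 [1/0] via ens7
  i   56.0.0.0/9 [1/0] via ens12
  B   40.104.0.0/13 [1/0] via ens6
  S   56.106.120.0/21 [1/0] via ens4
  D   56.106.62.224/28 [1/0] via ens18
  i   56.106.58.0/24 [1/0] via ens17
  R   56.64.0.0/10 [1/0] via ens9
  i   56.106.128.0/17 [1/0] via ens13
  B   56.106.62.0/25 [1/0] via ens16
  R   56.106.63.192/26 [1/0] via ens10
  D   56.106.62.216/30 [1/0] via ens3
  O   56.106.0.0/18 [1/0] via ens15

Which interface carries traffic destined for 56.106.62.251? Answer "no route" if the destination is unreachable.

ens15

Routes whose prefix contains 56.106.62.251:
  56.0.0.0/9 (56.0.0.0 - 56.127.255.255) -> ens12
  56.64.0.0/10 (56.64.0.0 - 56.127.255.255) -> ens9
  56.106.0.0/18 (56.106.0.0 - 56.106.63.255) -> ens15
More-specific entries that do NOT match:
  56.106.62.216/30 (56.106.62.216 - 56.106.62.219) does not contain 56.106.62.251
  120.106.62.248/29 (120.106.62.248 - 120.106.62.255) does not contain 56.106.62.251
  56.106.62.224/28 (56.106.62.224 - 56.106.62.239) does not contain 56.106.62.251
  56.106.63.192/26 (56.106.63.192 - 56.106.63.255) does not contain 56.106.62.251
  56.106.62.0/25 (56.106.62.0 - 56.106.62.127) does not contain 56.106.62.251
  56.106.58.0/24 (56.106.58.0 - 56.106.58.255) does not contain 56.106.62.251
  56.106.124.0/22 (56.106.124.0 - 56.106.127.255) does not contain 56.106.62.251
  56.106.120.0/21 (56.106.120.0 - 56.106.127.255) does not contain 56.106.62.251
Longest matching prefix is /18 -> interface ens15.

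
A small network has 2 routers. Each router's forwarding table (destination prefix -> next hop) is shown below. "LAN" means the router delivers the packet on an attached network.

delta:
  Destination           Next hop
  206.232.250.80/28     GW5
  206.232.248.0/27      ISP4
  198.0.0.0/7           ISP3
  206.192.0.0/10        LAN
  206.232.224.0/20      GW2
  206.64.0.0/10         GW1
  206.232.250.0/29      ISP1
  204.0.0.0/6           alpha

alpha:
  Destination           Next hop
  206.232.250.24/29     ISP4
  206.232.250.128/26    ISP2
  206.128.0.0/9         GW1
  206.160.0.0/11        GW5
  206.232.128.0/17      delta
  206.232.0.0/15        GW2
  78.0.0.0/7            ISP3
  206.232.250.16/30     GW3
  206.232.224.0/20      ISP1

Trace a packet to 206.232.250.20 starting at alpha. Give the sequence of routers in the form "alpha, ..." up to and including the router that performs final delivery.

At alpha: longest match for 206.232.250.20 is 206.232.128.0/17 -> delta
At delta: longest match for 206.232.250.20 is 206.192.0.0/10 -> LAN

alpha, delta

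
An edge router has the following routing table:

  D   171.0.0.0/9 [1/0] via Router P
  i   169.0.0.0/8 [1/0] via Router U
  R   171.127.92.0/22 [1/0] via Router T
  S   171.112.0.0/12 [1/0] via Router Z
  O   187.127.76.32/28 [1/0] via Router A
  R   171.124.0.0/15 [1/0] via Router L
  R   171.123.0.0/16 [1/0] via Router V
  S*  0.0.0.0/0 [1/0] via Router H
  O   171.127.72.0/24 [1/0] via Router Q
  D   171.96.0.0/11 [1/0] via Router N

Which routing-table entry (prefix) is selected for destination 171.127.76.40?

171.112.0.0/12

Entries matching 171.127.76.40:
  0.0.0.0/0 (default, matches everything)
  171.0.0.0/9 (171.0.0.0 - 171.127.255.255)
  171.96.0.0/11 (171.96.0.0 - 171.127.255.255)
  171.112.0.0/12 (171.112.0.0 - 171.127.255.255)
Most specific is 171.112.0.0/12.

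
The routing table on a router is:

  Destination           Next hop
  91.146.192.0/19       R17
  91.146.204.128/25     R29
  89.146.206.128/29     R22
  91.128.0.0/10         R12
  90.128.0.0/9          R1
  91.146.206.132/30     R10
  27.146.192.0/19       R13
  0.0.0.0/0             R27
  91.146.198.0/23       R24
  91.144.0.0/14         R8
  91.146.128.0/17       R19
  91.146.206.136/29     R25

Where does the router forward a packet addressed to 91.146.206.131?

R17

Routes whose prefix contains 91.146.206.131:
  0.0.0.0/0 (default, matches everything) -> R27
  91.128.0.0/10 (91.128.0.0 - 91.191.255.255) -> R12
  91.144.0.0/14 (91.144.0.0 - 91.147.255.255) -> R8
  91.146.128.0/17 (91.146.128.0 - 91.146.255.255) -> R19
  91.146.192.0/19 (91.146.192.0 - 91.146.223.255) -> R17
More-specific entries that do NOT match:
  91.146.206.132/30 (91.146.206.132 - 91.146.206.135) does not contain 91.146.206.131
  89.146.206.128/29 (89.146.206.128 - 89.146.206.135) does not contain 91.146.206.131
  91.146.206.136/29 (91.146.206.136 - 91.146.206.143) does not contain 91.146.206.131
  91.146.204.128/25 (91.146.204.128 - 91.146.204.255) does not contain 91.146.206.131
  91.146.198.0/23 (91.146.198.0 - 91.146.199.255) does not contain 91.146.206.131
Longest matching prefix is /19 -> next hop R17.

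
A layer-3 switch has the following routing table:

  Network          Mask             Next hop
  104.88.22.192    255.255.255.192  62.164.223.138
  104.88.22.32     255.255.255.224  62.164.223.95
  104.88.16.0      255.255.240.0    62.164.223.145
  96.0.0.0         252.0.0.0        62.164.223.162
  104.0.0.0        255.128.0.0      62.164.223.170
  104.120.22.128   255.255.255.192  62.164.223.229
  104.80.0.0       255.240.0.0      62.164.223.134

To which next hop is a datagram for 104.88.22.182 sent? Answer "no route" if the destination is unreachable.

62.164.223.145

Routes whose prefix contains 104.88.22.182:
  104.0.0.0/9 (104.0.0.0 - 104.127.255.255) -> 62.164.223.170
  104.80.0.0/12 (104.80.0.0 - 104.95.255.255) -> 62.164.223.134
  104.88.16.0/20 (104.88.16.0 - 104.88.31.255) -> 62.164.223.145
More-specific entries that do NOT match:
  104.88.22.32/27 (104.88.22.32 - 104.88.22.63) does not contain 104.88.22.182
  104.88.22.192/26 (104.88.22.192 - 104.88.22.255) does not contain 104.88.22.182
  104.120.22.128/26 (104.120.22.128 - 104.120.22.191) does not contain 104.88.22.182
Longest matching prefix is /20 -> next hop 62.164.223.145.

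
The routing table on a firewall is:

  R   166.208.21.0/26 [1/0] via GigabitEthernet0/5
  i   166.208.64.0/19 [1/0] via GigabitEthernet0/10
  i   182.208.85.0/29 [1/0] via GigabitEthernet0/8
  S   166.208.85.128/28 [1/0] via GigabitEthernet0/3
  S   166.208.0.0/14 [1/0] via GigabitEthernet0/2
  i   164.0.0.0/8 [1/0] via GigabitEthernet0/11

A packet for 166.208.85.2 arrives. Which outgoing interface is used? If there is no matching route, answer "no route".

Routes whose prefix contains 166.208.85.2:
  166.208.0.0/14 (166.208.0.0 - 166.211.255.255) -> GigabitEthernet0/2
  166.208.64.0/19 (166.208.64.0 - 166.208.95.255) -> GigabitEthernet0/10
More-specific entries that do NOT match:
  182.208.85.0/29 (182.208.85.0 - 182.208.85.7) does not contain 166.208.85.2
  166.208.85.128/28 (166.208.85.128 - 166.208.85.143) does not contain 166.208.85.2
  166.208.21.0/26 (166.208.21.0 - 166.208.21.63) does not contain 166.208.85.2
Longest matching prefix is /19 -> interface GigabitEthernet0/10.

GigabitEthernet0/10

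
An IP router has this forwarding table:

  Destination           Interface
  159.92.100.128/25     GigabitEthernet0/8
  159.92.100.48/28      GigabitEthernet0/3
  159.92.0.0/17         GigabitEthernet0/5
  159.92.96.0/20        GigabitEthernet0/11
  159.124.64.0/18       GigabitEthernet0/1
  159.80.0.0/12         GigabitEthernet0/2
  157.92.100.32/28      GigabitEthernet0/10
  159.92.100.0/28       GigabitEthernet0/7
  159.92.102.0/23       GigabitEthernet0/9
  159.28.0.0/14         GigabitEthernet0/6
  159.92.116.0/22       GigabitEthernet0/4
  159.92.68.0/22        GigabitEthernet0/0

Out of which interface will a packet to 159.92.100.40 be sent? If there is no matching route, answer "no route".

GigabitEthernet0/11

Routes whose prefix contains 159.92.100.40:
  159.80.0.0/12 (159.80.0.0 - 159.95.255.255) -> GigabitEthernet0/2
  159.92.0.0/17 (159.92.0.0 - 159.92.127.255) -> GigabitEthernet0/5
  159.92.96.0/20 (159.92.96.0 - 159.92.111.255) -> GigabitEthernet0/11
More-specific entries that do NOT match:
  159.92.100.48/28 (159.92.100.48 - 159.92.100.63) does not contain 159.92.100.40
  157.92.100.32/28 (157.92.100.32 - 157.92.100.47) does not contain 159.92.100.40
  159.92.100.0/28 (159.92.100.0 - 159.92.100.15) does not contain 159.92.100.40
  159.92.100.128/25 (159.92.100.128 - 159.92.100.255) does not contain 159.92.100.40
  159.92.102.0/23 (159.92.102.0 - 159.92.103.255) does not contain 159.92.100.40
  159.92.116.0/22 (159.92.116.0 - 159.92.119.255) does not contain 159.92.100.40
  159.92.68.0/22 (159.92.68.0 - 159.92.71.255) does not contain 159.92.100.40
Longest matching prefix is /20 -> interface GigabitEthernet0/11.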